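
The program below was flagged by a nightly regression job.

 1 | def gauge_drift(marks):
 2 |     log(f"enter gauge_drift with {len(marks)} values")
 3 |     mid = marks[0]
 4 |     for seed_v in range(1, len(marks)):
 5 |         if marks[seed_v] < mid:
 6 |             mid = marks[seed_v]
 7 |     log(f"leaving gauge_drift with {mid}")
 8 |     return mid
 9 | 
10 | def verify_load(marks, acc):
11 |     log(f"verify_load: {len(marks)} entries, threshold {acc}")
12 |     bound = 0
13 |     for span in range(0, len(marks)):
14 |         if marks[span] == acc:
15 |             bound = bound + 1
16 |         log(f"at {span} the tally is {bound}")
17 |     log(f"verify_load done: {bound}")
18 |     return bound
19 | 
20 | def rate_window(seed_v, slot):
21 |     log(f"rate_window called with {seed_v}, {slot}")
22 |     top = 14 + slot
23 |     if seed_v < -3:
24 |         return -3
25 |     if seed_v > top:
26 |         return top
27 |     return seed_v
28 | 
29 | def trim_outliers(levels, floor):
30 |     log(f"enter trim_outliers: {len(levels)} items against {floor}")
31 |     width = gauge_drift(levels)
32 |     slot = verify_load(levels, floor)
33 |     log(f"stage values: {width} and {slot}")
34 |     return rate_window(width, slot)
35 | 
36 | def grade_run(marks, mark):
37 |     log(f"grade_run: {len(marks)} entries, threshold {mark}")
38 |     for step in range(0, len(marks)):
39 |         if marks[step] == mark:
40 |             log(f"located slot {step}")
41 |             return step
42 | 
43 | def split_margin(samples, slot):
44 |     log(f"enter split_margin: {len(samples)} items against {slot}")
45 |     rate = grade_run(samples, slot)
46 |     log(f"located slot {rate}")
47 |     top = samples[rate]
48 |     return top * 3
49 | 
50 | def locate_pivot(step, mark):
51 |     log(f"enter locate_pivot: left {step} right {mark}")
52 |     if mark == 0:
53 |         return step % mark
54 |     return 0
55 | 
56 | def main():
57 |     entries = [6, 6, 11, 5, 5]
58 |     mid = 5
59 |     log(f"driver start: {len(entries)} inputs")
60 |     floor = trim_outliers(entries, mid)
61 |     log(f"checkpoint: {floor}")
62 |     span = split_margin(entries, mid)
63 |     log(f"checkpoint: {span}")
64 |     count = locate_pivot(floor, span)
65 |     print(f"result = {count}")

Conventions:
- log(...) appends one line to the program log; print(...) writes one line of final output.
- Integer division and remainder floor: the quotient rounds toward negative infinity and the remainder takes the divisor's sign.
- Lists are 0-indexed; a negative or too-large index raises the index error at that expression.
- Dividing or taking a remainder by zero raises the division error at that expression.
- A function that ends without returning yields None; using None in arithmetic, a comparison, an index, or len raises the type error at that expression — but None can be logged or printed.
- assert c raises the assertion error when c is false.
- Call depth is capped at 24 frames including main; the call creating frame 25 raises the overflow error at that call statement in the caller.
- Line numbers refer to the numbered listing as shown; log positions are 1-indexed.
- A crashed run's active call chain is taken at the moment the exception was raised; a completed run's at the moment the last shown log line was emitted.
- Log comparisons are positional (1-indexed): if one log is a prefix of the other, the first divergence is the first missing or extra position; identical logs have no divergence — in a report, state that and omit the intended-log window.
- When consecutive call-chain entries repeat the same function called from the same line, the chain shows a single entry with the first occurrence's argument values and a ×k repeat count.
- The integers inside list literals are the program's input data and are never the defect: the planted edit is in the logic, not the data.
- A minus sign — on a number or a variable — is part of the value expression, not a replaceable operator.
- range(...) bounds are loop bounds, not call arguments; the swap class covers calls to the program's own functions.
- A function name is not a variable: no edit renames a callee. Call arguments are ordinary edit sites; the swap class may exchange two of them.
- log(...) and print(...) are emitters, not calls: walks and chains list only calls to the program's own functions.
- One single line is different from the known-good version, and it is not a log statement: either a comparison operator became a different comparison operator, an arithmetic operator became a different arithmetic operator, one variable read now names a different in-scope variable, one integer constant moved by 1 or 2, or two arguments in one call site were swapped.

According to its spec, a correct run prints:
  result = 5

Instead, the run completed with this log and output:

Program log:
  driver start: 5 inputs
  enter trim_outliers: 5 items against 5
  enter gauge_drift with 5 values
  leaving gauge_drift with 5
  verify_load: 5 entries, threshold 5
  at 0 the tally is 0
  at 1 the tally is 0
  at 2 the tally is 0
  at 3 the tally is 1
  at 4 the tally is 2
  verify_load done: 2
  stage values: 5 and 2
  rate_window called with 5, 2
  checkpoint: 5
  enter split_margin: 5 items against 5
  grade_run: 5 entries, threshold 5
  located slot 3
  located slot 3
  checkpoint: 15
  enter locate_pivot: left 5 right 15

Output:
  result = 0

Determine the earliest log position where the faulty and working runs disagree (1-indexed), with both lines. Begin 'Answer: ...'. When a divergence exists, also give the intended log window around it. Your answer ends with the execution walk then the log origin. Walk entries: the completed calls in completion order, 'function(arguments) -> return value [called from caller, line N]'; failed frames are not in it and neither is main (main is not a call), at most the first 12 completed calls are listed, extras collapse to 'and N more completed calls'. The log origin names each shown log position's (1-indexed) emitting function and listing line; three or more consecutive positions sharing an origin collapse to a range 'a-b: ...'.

Answer: none (the log streams are identical).
Execution walk:
  gauge_drift([6, 6, 11, 5, 5]) -> 5  [called from trim_outliers, line 31]
  verify_load([6, 6, 11, 5, 5], 5) -> 2  [called from trim_outliers, line 32]
  rate_window(5, 2) -> 5  [called from trim_outliers, line 34]
  trim_outliers([6, 6, 11, 5, 5], 5) -> 5  [called from main, line 60]
  grade_run([6, 6, 11, 5, 5], 5) -> 3  [called from split_margin, line 45]
  split_margin([6, 6, 11, 5, 5], 5) -> 15  [called from main, line 62]
  locate_pivot(5, 15) -> 0  [called from main, line 64]
Log line origins:
  1 — main, line 59
  2 — trim_outliers, line 30
  3 — gauge_drift, line 2
  4 — gauge_drift, line 7
  5 — verify_load, line 11
  6-10 — verify_load, line 16
  11 — verify_load, line 17
  12 — trim_outliers, line 33
  13 — rate_window, line 21
  14 — main, line 61
  15 — split_margin, line 44
  16 — grade_run, line 37
  17 — grade_run, line 40
  18 — split_margin, line 46
  19 — main, line 63
  20 — locate_pivot, line 51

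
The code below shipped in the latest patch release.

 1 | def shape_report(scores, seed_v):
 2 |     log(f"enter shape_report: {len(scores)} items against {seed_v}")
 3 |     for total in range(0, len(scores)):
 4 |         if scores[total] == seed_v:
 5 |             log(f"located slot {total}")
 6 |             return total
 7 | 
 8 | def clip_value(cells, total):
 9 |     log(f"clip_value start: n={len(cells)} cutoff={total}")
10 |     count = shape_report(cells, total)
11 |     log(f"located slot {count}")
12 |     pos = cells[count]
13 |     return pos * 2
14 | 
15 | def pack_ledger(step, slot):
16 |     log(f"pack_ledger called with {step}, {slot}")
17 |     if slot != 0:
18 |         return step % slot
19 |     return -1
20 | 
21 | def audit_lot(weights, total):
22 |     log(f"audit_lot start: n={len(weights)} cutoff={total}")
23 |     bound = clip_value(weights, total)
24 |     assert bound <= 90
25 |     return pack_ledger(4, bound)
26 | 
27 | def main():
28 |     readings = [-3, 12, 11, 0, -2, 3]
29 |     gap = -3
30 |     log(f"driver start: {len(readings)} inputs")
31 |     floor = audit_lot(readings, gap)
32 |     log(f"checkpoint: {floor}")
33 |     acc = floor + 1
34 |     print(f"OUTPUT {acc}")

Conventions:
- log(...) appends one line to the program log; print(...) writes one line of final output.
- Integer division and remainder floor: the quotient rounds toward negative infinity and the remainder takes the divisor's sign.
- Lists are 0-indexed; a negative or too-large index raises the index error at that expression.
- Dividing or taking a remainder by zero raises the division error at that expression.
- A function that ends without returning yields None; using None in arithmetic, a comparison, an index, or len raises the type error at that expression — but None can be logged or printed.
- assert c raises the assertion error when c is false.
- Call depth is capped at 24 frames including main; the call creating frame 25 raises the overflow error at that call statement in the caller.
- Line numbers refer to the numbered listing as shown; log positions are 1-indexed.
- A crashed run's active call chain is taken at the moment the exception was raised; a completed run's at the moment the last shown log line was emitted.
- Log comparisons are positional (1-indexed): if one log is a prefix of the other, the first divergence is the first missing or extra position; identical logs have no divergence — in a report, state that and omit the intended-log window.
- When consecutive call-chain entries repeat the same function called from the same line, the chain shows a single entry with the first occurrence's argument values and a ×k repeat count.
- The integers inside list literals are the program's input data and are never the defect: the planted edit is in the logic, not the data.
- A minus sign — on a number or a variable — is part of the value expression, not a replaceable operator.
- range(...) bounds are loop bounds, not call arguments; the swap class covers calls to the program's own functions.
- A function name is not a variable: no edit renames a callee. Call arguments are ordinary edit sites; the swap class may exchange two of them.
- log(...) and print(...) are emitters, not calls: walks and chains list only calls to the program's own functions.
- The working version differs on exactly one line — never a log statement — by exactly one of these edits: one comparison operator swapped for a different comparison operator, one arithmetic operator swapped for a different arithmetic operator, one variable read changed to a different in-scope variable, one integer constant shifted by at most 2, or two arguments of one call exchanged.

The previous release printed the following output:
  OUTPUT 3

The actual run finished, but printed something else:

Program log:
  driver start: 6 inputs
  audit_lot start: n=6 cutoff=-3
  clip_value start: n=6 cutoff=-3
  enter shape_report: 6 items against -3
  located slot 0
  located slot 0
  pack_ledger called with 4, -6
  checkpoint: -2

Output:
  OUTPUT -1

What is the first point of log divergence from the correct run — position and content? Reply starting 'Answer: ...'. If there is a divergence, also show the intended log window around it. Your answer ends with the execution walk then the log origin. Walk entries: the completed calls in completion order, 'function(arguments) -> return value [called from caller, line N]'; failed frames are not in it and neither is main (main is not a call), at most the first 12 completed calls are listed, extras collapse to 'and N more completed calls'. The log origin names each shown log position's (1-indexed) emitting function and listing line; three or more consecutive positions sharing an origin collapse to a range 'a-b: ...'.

Answer: at position 7 the run shows 'pack_ledger called with 4, -6' where the working version logs 'pack_ledger called with -6, 4'.
Intended log window:
  5: located slot 0
  6: located slot 0
  7: pack_ledger called with -6, 4
  8: checkpoint: 2
Execution walk:
  shape_report([-3, 12, 11, 0, -2, 3], -3) -> 0  [called from clip_value, line 10]
  clip_value([-3, 12, 11, 0, -2, 3], -3) -> -6  [called from audit_lot, line 23]
  pack_ledger(4, -6) -> -2  [called from audit_lot, line 25]
  audit_lot([-3, 12, 11, 0, -2, 3], -3) -> -2  [called from main, line 31]
Log origin:
  1 — main, line 30
  2 — audit_lot, line 22
  3 — clip_value, line 9
  4 — shape_report, line 2
  5 — shape_report, line 5
  6 — clip_value, line 11
  7 — pack_ledger, line 16
  8 — main, line 32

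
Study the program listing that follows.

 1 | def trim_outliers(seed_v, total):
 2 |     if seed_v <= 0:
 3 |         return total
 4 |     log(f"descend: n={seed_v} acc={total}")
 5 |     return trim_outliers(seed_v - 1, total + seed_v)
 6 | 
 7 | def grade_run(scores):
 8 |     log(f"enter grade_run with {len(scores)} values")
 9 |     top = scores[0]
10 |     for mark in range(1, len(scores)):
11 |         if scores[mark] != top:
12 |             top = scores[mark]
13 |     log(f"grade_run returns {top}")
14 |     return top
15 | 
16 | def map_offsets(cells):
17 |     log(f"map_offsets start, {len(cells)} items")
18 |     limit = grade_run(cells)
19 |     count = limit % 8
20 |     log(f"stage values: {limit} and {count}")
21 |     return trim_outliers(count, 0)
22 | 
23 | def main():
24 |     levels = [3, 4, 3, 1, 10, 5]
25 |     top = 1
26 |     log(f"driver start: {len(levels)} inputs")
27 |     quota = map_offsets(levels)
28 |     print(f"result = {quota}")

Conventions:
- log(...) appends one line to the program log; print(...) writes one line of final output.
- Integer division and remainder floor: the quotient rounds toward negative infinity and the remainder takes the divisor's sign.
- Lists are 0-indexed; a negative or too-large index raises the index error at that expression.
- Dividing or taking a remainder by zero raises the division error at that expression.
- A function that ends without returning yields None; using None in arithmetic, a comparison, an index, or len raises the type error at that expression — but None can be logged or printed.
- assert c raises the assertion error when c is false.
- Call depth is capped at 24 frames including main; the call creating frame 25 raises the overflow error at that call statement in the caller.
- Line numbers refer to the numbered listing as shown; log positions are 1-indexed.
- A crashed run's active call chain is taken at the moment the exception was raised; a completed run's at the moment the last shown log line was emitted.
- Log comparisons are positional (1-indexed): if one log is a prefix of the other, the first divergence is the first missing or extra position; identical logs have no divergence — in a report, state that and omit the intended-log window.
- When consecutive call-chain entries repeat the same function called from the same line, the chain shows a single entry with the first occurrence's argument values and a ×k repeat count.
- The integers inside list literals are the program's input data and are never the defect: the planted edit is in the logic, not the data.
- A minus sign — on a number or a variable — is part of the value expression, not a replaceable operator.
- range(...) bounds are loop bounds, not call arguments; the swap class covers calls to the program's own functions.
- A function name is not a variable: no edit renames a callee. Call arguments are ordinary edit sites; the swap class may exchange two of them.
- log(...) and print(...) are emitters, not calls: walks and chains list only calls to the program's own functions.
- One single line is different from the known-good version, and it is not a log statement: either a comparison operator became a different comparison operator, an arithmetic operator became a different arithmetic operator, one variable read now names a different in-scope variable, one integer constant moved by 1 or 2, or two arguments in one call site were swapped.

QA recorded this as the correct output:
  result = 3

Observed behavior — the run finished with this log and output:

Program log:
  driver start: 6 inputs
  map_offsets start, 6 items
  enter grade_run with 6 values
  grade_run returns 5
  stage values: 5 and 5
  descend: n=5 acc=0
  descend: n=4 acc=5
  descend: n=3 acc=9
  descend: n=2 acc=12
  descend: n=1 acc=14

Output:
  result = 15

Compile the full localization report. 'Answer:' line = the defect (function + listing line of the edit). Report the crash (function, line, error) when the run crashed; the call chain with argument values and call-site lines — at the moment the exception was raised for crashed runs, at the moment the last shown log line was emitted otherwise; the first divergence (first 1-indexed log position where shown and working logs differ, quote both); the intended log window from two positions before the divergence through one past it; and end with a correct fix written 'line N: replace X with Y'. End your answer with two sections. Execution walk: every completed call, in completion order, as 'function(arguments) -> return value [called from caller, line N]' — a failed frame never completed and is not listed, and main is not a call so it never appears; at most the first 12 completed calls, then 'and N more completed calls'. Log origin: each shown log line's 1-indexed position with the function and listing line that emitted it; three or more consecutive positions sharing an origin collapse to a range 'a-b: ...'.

Answer: the defect is in grade_run at line 11.
Key observation: The earliest visible damage is log position 4 — 'grade_run returns 5' rather than the intended 'grade_run returns 10'.
Call chain: main -> map_offsets([3, 4, 3, 1, 10, 5]) (called at line 27) -> trim_outliers(5, 0) (called at line 21) -> trim_outliers(4, 5) (called at line 5) ×4.
First divergence: position 4 — shown 'grade_run returns 5', intended 'grade_run returns 10'.
Intended log window:
  2: map_offsets start, 6 items
  3: enter grade_run with 6 values
  4: grade_run returns 10
  5: stage values: 10 and 2
Execution walk:
  grade_run([3, 4, 3, 1, 10, 5]) -> 5  [called from map_offsets, line 18]
  trim_outliers(0, 15) -> 15  [called from trim_outliers, line 5]
  trim_outliers(1, 14) -> 15  [called from trim_outliers, line 5]
  trim_outliers(2, 12) -> 15  [called from trim_outliers, line 5]
  trim_outliers(3, 9) -> 15  [called from trim_outliers, line 5]
  trim_outliers(4, 5) -> 15  [called from trim_outliers, line 5]
  trim_outliers(5, 0) -> 15  [called from map_offsets, line 21]
  map_offsets([3, 4, 3, 1, 10, 5]) -> 15  [called from main, line 27]
Log origins:
  1 — main, line 26
  2 — map_offsets, line 17
  3 — grade_run, line 8
  4 — grade_run, line 13
  5 — map_offsets, line 20
  6-10 — trim_outliers, line 4
A correct fix: line 11: replace `!=` with `>`.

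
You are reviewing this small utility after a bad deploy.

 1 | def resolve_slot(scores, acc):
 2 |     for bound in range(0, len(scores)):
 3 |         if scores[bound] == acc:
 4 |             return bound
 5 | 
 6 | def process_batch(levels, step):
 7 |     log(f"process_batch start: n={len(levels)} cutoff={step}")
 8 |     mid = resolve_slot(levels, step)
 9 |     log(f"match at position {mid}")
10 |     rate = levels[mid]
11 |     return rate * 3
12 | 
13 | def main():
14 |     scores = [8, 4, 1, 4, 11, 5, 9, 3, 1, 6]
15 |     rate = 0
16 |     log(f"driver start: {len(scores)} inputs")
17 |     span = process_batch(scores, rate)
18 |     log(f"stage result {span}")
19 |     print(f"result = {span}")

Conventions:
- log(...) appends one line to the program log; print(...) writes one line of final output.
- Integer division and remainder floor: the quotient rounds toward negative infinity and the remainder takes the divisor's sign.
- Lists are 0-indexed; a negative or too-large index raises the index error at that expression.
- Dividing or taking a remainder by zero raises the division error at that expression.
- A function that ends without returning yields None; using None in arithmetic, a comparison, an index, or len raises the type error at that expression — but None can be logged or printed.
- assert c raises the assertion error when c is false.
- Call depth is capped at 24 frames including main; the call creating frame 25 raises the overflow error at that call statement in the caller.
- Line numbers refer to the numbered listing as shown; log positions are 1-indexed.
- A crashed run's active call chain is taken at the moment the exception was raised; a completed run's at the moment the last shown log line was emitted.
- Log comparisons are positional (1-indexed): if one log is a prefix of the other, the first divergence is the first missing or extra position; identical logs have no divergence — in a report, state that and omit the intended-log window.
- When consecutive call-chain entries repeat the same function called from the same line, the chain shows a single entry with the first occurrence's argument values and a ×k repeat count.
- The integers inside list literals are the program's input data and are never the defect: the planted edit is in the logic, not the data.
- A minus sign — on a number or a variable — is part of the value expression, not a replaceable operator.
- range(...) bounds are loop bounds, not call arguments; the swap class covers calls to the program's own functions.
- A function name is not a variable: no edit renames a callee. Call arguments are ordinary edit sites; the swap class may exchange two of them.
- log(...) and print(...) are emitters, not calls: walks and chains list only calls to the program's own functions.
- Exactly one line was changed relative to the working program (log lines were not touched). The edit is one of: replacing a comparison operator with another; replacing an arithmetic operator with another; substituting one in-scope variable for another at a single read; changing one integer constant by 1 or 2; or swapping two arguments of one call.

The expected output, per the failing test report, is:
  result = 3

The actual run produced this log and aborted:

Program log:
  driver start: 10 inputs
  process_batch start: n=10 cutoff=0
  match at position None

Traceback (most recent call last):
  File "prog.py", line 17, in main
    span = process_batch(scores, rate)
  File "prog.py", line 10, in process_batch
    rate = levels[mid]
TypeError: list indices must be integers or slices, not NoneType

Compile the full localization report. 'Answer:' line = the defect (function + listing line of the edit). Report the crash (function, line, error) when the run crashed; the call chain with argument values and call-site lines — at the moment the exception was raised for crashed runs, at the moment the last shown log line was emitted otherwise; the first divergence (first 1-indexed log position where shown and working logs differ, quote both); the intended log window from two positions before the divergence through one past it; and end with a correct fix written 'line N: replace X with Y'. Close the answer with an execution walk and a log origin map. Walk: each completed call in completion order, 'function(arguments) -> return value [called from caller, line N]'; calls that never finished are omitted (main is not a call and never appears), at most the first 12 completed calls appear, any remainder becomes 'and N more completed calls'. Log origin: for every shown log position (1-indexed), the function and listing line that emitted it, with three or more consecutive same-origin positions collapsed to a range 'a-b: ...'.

Answer: the defect is in main at line 15.
Core observation: Everything matches until log position 2, which reads 'process_batch start: n=10 cutoff=0' in place of 'process_batch start: n=10 cutoff=1'.
Crash: process_batch, line 10, TypeError.
Call chain: main -> process_batch([8, 4, 1, 4, 11, 5, 9, 3, 1, 6], 0) (called at line 17).
First divergence: position 2 — the shown line 'process_batch start: n=10 cutoff=0' should read 'process_batch start: n=10 cutoff=1'.
Intended log window:
  1: driver start: 10 inputs
  2: process_batch start: n=10 cutoff=1
  3: match at position 2
Execution walk:
  resolve_slot([8, 4, 1, 4, 11, 5, 9, 3, 1, 6], 0) -> None  [called from process_batch, line 8]
Log line origins:
  1: logged in main at line 16
  2: logged in process_batch at line 7
  3: logged in process_batch at line 9
A correct fix: line 15: replace `0` with `1`.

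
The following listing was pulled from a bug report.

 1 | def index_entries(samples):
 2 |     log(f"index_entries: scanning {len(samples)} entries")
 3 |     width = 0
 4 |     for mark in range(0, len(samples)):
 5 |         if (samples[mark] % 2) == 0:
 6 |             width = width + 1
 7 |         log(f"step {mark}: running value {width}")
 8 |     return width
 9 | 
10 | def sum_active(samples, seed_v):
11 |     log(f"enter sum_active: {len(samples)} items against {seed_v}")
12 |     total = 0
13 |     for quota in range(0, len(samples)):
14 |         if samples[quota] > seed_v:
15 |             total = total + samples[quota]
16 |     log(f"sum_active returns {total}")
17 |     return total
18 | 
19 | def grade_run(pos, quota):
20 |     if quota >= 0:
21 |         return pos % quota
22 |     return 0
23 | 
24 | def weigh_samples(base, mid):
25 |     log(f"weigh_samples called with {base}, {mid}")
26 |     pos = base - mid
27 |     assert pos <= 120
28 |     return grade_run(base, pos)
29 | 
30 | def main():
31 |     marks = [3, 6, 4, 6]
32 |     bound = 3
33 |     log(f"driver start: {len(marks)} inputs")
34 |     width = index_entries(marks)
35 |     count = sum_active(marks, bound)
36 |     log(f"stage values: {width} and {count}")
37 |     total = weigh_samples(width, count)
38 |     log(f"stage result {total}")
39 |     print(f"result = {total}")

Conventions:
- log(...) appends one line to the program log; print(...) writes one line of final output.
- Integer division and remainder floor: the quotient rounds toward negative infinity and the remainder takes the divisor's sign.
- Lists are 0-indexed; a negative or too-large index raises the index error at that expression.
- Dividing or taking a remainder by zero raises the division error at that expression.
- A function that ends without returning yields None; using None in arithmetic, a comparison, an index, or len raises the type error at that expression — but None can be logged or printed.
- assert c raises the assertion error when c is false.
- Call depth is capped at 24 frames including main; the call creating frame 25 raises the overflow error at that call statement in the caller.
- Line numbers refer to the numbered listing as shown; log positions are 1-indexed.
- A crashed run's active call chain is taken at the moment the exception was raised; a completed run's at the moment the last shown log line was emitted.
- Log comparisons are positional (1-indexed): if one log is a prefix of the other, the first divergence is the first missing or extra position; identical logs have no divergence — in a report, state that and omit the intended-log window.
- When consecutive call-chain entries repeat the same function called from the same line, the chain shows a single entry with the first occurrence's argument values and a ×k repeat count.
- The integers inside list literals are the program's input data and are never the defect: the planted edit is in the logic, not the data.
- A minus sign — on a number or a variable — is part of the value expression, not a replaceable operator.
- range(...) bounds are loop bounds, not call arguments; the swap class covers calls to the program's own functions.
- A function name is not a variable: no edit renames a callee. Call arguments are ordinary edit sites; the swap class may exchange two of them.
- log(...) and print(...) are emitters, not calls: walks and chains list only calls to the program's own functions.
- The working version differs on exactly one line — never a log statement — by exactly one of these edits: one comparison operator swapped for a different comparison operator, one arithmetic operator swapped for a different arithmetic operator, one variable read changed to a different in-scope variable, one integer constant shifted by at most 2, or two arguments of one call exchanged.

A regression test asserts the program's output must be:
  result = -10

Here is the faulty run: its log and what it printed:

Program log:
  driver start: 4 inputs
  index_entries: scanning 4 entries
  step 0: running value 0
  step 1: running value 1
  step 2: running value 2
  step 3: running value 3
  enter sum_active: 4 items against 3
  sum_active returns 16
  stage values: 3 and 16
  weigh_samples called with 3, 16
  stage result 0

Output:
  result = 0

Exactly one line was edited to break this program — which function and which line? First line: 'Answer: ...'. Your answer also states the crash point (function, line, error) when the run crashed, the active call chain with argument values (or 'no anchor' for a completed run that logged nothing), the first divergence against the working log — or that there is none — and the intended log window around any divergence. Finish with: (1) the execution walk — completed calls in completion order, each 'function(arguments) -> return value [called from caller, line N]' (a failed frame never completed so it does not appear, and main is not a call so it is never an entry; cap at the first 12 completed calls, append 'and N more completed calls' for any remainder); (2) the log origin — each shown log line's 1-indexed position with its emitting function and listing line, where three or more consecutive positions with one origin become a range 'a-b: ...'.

Answer: the defect is in grade_run at line 20.
Core observation: The earliest visible damage is log position 11 — 'stage result 0' rather than the intended 'stage result -10'.
Call chain: main.
First divergence: position 11; shown 'stage result 0' vs intended 'stage result -10'.
Intended log window:
  9: stage values: 3 and 16
  10: weigh_samples called with 3, 16
  11: stage result -10
Execution walk:
  index_entries([3, 6, 4, 6]) -> 3  [called from main, line 34]
  sum_active([3, 6, 4, 6], 3) -> 16  [called from main, line 35]
  grade_run(3, -13) -> 0  [called from weigh_samples, line 28]
  weigh_samples(3, 16) -> 0  [called from main, line 37]
Origin of each log line:
  1 — main, line 33
  2 — index_entries, line 2
  3-6 — index_entries, line 7
  7 — sum_active, line 11
  8 — sum_active, line 16
  9 — main, line 36
  10 — weigh_samples, line 25
  11 — main, line 38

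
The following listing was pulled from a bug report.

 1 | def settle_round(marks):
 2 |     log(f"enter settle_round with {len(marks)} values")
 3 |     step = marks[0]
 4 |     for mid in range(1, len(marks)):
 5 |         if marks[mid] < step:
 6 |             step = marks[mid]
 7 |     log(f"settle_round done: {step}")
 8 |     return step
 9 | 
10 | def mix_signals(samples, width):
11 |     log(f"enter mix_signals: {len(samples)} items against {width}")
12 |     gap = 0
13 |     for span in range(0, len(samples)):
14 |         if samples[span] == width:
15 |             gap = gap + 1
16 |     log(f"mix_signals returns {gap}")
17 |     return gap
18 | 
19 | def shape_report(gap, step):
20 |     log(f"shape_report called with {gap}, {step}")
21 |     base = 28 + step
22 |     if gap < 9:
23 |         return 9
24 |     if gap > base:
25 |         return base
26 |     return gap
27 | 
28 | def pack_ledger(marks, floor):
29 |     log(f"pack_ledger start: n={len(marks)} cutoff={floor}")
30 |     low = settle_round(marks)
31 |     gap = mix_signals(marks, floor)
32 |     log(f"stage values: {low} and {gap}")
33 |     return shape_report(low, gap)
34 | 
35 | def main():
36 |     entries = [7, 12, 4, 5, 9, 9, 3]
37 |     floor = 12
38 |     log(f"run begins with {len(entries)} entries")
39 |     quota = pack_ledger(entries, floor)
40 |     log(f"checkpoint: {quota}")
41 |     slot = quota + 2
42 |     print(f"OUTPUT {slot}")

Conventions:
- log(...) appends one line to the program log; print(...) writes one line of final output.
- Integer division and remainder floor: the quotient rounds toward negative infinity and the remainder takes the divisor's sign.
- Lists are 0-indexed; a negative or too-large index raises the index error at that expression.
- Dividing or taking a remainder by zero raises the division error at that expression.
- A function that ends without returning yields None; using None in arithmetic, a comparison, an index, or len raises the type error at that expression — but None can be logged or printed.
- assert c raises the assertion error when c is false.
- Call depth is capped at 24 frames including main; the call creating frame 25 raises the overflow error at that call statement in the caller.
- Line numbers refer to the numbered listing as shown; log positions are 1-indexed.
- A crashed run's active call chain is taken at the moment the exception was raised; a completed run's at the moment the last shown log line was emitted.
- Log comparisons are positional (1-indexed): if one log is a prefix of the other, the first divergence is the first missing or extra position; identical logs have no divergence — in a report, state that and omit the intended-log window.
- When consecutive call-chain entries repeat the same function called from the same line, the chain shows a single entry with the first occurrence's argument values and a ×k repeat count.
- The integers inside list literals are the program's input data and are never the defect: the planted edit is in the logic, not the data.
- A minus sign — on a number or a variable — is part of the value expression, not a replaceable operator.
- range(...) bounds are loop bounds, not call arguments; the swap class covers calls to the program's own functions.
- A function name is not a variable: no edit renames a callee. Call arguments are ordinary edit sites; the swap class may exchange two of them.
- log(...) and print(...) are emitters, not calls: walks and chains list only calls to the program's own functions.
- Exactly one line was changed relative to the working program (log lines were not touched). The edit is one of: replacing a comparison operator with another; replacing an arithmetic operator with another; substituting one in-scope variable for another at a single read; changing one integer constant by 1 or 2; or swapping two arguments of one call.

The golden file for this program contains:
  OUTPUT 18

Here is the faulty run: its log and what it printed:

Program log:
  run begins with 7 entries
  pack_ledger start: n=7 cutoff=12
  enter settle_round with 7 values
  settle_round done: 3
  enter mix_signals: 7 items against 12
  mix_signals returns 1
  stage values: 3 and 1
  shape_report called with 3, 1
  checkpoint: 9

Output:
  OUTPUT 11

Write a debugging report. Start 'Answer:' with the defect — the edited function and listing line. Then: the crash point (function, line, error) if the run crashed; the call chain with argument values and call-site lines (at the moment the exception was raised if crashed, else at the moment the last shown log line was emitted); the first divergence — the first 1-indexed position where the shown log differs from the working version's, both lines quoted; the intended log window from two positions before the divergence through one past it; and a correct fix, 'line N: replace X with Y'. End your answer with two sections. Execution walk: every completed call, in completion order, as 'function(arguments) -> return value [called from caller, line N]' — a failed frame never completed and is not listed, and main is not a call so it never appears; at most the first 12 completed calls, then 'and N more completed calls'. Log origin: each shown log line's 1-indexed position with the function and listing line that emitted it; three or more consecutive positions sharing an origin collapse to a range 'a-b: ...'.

Answer: the defect is in main at line 41.
Key observation: No log line changed; the fault shows up purely in the output.
Call chain: main.
First divergence: none; the two logs match at every position.
Execution walk:
  settle_round([7, 12, 4, 5, 9, 9, 3]) -> 3  [called from pack_ledger, line 30]
  mix_signals([7, 12, 4, 5, 9, 9, 3], 12) -> 1  [called from pack_ledger, line 31]
  shape_report(3, 1) -> 9  [called from pack_ledger, line 33]
  pack_ledger([7, 12, 4, 5, 9, 9, 3], 12) -> 9  [called from main, line 39]
Origin of each log line:
  1 — main, line 38
  2 — pack_ledger, line 29
  3 — settle_round, line 2
  4 — settle_round, line 7
  5 — mix_signals, line 11
  6 — mix_signals, line 16
  7 — pack_ledger, line 32
  8 — shape_report, line 20
  9 — main, line 40
A correct fix: line 41: replace `+` with `*`.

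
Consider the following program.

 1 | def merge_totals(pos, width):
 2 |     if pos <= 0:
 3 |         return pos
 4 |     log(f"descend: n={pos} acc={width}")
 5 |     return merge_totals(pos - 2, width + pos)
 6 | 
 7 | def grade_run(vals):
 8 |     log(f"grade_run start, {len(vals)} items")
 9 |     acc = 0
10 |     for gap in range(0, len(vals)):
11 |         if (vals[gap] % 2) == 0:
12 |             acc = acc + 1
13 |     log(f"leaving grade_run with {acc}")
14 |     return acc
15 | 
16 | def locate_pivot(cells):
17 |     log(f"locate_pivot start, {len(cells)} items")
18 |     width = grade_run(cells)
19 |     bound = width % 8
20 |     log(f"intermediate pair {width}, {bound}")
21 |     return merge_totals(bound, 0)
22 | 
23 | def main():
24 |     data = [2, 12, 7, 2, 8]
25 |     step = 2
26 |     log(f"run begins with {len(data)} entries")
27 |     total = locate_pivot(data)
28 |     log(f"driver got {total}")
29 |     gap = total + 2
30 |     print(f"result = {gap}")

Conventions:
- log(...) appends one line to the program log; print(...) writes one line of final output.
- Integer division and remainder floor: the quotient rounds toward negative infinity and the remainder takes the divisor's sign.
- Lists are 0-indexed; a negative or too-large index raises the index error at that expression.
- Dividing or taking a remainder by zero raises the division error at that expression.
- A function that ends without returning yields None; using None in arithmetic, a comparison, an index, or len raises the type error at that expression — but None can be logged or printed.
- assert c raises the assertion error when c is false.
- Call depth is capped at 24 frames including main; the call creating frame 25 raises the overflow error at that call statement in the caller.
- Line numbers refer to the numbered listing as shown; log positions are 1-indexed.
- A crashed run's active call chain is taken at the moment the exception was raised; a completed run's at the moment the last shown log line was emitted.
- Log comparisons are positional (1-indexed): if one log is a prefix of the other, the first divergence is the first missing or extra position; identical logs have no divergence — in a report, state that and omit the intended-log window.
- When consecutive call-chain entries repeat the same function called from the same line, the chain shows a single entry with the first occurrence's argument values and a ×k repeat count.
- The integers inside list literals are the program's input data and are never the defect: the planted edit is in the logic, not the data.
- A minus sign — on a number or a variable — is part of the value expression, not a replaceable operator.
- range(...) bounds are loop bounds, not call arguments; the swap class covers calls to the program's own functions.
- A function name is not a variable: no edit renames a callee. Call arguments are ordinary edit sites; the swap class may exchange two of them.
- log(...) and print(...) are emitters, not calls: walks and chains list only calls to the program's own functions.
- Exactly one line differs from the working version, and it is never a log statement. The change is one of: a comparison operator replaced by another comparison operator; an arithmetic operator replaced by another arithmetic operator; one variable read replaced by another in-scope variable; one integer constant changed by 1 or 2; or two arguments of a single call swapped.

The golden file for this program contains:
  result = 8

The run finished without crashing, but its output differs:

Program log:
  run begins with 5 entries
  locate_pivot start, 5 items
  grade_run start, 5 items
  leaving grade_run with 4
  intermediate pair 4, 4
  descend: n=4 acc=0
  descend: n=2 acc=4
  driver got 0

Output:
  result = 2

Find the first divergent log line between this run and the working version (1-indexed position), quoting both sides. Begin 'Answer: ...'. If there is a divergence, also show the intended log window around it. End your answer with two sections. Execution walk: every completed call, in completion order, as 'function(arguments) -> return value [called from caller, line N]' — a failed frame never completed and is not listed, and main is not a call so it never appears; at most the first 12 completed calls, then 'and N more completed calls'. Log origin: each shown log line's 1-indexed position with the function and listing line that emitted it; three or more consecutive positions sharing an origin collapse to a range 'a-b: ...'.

Answer: position 8 — the shown line 'driver got 0' should read 'driver got 6'.
Intended log window:
  6: descend: n=4 acc=0
  7: descend: n=2 acc=4
  8: driver got 6
Execution walk:
  grade_run([2, 12, 7, 2, 8]) -> 4  [called from locate_pivot, line 18]
  merge_totals(0, 6) -> 0  [called from merge_totals, line 5]
  merge_totals(2, 4) -> 0  [called from merge_totals, line 5]
  merge_totals(4, 0) -> 0  [called from locate_pivot, line 21]
  locate_pivot([2, 12, 7, 2, 8]) -> 0  [called from main, line 27]
Origin of each log line:
  1: from main, line 26
  2: from locate_pivot, line 17
  3: from grade_run, line 8
  4: from grade_run, line 13
  5: from locate_pivot, line 20
  6: from merge_totals, line 4
  7: from merge_totals, line 4
  8: from main, line 28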